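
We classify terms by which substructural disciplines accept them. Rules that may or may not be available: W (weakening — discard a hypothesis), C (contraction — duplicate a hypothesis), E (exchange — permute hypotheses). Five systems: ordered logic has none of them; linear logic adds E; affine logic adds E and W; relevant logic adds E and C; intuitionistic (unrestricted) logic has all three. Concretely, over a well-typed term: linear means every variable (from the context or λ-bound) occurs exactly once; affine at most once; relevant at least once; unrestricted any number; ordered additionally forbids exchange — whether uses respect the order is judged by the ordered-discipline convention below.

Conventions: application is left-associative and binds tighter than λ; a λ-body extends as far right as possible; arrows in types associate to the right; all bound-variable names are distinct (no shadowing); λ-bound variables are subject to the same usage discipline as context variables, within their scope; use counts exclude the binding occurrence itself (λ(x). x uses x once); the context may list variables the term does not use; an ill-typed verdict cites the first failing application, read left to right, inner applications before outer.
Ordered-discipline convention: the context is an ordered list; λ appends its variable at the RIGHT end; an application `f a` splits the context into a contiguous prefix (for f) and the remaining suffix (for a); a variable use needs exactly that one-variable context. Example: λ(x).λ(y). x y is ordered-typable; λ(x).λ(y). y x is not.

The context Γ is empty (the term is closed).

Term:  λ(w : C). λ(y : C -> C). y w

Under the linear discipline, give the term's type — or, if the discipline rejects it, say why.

term : C -> (C -> C) -> C
variable uses: w (λ-bound): 1; y (λ-bound): 1
uses in reading order: y, w
typing: well-typed at C -> (C -> C) -> C
across the five disciplines: ordered ✗; linear ✓; affine ✓; relevant ✓; unrestricted ✓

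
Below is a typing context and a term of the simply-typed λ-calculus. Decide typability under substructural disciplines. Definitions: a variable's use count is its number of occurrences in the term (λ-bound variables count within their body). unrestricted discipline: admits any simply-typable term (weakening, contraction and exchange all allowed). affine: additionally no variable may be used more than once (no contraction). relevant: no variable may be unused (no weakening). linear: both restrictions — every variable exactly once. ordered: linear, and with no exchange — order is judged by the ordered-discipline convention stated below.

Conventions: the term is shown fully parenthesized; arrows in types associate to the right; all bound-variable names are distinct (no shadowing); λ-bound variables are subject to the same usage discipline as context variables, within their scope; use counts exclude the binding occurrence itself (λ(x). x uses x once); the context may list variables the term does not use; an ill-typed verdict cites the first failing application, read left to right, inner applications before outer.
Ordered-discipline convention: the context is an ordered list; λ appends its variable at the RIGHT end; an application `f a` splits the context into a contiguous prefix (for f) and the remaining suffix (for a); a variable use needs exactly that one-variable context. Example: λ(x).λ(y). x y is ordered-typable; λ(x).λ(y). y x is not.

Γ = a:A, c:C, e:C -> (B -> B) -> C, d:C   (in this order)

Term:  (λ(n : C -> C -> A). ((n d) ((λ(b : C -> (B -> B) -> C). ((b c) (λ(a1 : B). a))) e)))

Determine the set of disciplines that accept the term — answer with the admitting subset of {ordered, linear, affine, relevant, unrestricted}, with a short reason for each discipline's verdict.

admitting disciplines: none
usage: a: 1×; c: 1×; e: 1×; d: 1×; n [bound]: 1×; b [bound]: 1×; a1 [bound]: 0×
order of uses: n, d, b, c, a, e
typing: ill-typed: an application expects B -> B but receives B -> A
ordered: ✗ — a type mismatch blocks all five
linear: ✗ — the type mismatch rejects it
affine: ✗ — not simply typable
relevant: ✗ — fails simple typing
unrestricted: ✗ — a type mismatch blocks all five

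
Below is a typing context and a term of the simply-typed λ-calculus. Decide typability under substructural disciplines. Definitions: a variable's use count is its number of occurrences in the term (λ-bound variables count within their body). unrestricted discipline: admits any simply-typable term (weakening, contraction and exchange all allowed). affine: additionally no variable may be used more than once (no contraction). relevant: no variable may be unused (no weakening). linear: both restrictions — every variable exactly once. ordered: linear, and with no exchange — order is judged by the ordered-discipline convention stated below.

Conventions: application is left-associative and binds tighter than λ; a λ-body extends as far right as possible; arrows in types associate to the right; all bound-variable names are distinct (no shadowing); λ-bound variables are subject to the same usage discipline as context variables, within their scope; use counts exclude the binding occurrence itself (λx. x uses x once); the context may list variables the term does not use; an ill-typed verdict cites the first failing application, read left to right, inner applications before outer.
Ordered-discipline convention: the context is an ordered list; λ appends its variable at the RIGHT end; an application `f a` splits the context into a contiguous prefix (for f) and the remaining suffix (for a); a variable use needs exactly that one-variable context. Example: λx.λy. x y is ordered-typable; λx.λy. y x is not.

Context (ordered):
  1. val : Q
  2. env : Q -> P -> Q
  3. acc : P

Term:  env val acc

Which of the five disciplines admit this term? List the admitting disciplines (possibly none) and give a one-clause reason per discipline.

admitting disciplines: linear, affine, relevant, unrestricted
usage: val=1; env=1; acc=1
uses in reading order: env, val, acc
typing: ✓ — Q
ordered: ✗, use order env, val, acc needs exchange
linear: ✓, val, env, acc: one use apiece
affine: ✓, none of val, env, acc used more than once
relevant: ✓, at least one use each (val, env, acc)
unrestricted: ✓, well-typed at Q; no restrictions here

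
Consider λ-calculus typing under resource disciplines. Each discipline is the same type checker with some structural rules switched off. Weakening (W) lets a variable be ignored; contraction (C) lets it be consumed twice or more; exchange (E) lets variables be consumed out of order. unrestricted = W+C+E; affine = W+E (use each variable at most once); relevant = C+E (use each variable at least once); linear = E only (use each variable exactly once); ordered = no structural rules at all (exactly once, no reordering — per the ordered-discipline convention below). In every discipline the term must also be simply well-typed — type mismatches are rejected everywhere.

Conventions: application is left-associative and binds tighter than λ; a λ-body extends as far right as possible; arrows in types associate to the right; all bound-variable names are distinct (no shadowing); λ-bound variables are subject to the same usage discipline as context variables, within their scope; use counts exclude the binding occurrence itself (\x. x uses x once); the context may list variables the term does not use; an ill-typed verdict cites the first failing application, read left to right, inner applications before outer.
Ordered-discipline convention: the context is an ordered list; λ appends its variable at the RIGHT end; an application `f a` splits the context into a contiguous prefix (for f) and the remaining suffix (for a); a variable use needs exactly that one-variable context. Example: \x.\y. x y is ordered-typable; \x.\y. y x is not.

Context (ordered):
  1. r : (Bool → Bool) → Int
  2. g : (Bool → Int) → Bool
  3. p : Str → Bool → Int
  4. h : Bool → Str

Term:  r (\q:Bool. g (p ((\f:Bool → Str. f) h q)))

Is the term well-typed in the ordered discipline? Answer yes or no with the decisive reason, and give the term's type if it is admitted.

yes — r, g, p, h, q, f once each; derivable with no W/C/E; term : Int
counts: r: 1×, g: 1×, p: 1×, h: 1×, q [bound]: 1×, f [bound]: 1×
order of uses: r, g, p, f, h, q
typing: ✓ — Int
per-discipline verdicts: ordered ✓, linear ✓, affine ✓, relevant ✓, unrestricted ✓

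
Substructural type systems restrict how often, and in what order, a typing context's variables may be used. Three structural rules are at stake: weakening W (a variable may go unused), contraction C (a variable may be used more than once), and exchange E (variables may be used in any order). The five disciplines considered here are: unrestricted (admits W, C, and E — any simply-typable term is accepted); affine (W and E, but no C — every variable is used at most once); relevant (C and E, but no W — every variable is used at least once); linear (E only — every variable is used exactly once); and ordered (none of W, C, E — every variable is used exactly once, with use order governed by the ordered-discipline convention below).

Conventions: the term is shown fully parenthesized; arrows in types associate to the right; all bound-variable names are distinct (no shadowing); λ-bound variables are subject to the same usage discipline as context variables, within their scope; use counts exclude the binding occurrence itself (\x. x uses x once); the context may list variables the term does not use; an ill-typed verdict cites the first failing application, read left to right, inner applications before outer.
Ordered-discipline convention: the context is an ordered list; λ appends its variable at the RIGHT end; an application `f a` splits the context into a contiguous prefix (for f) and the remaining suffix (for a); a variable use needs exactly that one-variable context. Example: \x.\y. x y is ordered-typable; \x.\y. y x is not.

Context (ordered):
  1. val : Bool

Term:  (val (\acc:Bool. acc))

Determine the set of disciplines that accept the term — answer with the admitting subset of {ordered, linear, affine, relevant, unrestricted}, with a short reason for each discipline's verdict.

accepted by: none
use counts: val ×1, acc (λ-bound) ×1
uses in reading order: val, acc
typing: ill-typed: non-arrow in function slot: Bool
ordered ✗ (the type mismatch rejects it)
linear ✗ (not simply typable)
affine ✗ (fails simple typing)
relevant ✗ (a type mismatch blocks all five)
unrestricted ✗ (the type mismatch rejects it)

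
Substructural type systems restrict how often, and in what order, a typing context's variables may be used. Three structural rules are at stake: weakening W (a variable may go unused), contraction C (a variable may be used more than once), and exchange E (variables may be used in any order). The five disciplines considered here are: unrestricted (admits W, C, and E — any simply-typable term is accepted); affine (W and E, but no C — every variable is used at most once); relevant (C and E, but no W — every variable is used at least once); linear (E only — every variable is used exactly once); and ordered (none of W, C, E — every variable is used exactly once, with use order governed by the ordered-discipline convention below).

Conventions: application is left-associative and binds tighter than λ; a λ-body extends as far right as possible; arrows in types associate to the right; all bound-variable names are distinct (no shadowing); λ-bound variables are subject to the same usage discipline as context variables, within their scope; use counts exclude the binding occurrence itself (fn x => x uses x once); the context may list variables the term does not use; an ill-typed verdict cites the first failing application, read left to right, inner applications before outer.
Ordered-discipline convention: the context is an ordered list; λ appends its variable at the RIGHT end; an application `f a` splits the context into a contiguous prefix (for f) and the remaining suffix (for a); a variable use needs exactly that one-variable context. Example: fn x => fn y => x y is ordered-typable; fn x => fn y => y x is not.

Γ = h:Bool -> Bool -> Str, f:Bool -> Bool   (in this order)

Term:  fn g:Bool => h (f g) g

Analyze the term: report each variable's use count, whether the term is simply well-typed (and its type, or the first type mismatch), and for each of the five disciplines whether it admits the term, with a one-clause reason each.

counts: h: 1; f: 1; g (bound): 2
use order (left to right): h, f, g, g
typing: well-typed at Bool -> Str
ordered ✗ (needs contraction — g ×2)
linear ✗ (needs contraction — g ×2)
affine ✗ (needs contraction — g ×2)
relevant ✓ (at least one use each (h, f, g))
unrestricted ✓ (simply typable at Bool -> Str; W, C, E all held)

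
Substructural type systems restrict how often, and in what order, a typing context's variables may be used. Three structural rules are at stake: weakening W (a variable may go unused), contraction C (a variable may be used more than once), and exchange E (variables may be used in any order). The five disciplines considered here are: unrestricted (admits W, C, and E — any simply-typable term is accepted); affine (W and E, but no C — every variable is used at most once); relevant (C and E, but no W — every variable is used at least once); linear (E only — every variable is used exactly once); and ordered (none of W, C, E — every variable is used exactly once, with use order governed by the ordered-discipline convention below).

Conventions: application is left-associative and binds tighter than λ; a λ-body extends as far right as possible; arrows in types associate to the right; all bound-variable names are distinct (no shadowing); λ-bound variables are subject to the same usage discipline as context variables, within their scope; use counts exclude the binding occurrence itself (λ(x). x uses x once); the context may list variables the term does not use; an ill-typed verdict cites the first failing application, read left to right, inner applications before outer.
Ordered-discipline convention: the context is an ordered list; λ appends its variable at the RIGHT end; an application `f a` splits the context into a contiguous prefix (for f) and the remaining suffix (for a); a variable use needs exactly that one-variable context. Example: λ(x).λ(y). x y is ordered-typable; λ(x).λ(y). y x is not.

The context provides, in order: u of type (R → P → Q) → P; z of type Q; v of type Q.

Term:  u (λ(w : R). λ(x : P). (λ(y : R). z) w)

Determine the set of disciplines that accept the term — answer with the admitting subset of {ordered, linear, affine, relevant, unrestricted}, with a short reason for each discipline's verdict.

admitting disciplines: affine, unrestricted
variable uses: u ×1, z ×1, v ×0, w (bound) ×1, x (bound) ×0, y (bound) ×0
left-to-right use order: u, z, w
typing: ✓ — P
ordered: ✗, unused: v, x, y — weakening required
linear: ✗, unused: v, x, y — weakening required
affine: ✓, at most one use each (u, z, v, w, x, y)
relevant: ✗, unused: v, x, y — weakening required
unrestricted: ✓, type-checks (P) and nothing is barred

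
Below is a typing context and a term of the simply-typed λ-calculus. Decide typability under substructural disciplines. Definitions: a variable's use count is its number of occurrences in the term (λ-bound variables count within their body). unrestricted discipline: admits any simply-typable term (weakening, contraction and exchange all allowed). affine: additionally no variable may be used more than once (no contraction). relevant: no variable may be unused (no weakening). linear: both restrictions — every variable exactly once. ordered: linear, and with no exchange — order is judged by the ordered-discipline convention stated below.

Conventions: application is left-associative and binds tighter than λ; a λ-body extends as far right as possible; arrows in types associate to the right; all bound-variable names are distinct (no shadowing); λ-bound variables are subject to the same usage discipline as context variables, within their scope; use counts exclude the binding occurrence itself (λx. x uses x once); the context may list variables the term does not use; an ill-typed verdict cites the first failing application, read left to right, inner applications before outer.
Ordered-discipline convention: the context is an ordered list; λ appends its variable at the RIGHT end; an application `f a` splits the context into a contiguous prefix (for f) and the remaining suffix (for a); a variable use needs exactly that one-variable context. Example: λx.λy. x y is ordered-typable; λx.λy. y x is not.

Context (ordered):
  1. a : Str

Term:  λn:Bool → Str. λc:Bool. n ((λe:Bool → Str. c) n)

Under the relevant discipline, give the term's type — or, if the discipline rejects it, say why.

not well-typed under relevant — a, e never used (weakening)
use counts: a ×0, n (λ-bound) ×2, c (λ-bound) ×1, e (λ-bound) ×0
left-to-right use order: n, c, n
typing: well-typed at (Bool → Str) → Bool → Str
summary: ordered ✗, linear ✗, affine ✗, relevant ✗, unrestricted ✓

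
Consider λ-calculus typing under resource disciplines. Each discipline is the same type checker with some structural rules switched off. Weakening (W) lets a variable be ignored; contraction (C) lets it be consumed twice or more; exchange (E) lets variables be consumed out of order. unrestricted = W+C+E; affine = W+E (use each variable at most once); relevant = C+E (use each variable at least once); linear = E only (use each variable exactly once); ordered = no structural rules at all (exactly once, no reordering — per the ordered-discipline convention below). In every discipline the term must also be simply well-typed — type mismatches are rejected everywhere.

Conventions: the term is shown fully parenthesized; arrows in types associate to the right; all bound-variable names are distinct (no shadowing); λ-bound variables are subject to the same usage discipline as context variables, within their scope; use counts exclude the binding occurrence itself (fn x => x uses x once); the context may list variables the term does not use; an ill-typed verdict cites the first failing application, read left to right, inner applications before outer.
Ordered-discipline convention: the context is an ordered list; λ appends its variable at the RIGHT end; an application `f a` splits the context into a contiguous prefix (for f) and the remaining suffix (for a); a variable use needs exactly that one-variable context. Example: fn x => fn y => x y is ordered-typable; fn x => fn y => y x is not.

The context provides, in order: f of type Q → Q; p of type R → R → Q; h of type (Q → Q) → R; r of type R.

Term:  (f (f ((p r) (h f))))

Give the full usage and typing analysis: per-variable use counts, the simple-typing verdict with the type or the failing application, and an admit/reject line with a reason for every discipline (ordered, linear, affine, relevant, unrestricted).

use counts: f: 3, p: 1, h: 1, r: 1
uses in reading order: f, f, p, r, h, f
typing: the term checks, with type Q
ordered ✗ (uses contraction: f ×3)
linear ✗ (uses contraction: f ×3)
affine ✗ (uses contraction: f ×3)
relevant ✓ (at least one use each (f, p, h, r))
unrestricted ✓ (typability at Q is all that's needed)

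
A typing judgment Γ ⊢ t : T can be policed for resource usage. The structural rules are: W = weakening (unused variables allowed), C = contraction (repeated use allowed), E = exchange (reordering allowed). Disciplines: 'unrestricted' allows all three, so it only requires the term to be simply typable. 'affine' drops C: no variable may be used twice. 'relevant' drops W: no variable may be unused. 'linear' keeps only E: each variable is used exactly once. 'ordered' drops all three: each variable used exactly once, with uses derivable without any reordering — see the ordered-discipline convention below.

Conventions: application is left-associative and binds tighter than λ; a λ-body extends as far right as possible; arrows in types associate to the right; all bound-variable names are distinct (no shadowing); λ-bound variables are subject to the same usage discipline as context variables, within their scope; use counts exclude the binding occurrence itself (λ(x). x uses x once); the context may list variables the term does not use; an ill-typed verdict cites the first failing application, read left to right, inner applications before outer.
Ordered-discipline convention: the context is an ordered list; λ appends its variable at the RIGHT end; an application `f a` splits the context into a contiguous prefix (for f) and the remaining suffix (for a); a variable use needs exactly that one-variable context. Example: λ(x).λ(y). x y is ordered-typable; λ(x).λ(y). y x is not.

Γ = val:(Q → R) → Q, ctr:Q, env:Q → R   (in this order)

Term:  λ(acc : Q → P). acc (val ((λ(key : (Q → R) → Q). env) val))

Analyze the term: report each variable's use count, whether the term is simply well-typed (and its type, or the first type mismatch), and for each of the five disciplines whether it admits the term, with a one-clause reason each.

counts: val: 2; ctr: 0; env: 1; acc [bound]: 1; key [bound]: 0
uses in reading order: acc, val, env, val
typing: the term checks, with type (Q → P) → P
ordered: ✗, needs contraction — val ×2; needs weakening: ctr, key unused
linear: ✗, needs contraction — val ×2; needs weakening: ctr, key unused
affine: ✗, needs contraction — val ×2
relevant: ✗, needs weakening: ctr, key unused
unrestricted: ✓, simply typable at (Q → P) → P; W, C, E all held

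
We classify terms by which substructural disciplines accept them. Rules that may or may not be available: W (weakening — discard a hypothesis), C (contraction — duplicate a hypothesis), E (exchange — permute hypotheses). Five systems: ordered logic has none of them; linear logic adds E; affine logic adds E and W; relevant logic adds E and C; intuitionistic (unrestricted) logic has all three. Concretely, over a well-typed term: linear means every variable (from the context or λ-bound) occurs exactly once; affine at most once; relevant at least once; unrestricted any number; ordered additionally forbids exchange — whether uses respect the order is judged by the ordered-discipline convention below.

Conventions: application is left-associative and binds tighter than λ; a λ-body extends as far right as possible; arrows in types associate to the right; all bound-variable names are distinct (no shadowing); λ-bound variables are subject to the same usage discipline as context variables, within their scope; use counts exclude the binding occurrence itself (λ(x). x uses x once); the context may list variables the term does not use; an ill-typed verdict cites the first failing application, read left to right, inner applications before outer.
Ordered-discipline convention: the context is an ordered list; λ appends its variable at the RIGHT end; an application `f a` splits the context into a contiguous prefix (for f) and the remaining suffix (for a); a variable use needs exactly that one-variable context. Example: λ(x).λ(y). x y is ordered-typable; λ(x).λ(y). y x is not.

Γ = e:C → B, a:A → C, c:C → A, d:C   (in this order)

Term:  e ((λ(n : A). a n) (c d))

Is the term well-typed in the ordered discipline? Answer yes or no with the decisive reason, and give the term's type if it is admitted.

yes — e, a, c, d, n once each; derivable with no W/C/E; term : B
use counts: e: 1; a: 1; c: 1; d: 1; n (bound): 1
left-to-right use order: e, a, n, c, d
typing: well-typed — term : B
per-discipline verdicts: ordered ✓ | linear ✓ | affine ✓ | relevant ✓ | unrestricted ✓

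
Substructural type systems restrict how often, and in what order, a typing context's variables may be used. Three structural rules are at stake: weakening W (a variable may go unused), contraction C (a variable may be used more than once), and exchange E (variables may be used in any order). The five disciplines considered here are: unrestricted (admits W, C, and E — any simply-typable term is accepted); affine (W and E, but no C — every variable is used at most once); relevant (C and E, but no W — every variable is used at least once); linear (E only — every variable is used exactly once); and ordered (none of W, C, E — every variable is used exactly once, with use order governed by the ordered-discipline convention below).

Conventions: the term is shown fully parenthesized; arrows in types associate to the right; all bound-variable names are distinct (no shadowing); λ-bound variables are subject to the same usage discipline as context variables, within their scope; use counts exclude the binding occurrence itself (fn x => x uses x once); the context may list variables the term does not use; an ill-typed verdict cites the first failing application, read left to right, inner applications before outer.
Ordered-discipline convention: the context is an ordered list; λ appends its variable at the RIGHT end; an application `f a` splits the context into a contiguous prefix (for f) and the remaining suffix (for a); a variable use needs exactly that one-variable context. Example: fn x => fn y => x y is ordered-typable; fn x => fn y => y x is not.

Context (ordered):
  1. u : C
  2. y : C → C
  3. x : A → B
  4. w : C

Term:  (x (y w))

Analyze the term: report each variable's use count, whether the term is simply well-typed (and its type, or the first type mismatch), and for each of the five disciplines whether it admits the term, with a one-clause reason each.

variable uses: u=0, y=1, x=1, w=1
left-to-right use order: x, y, w
typing: ill-typed: an argument C mismatches the expected A
ordered: ✗, the type mismatch rejects it
linear: ✗, not simply typable
affine: ✗, fails simple typing
relevant: ✗, a type mismatch blocks all five
unrestricted: ✗, the type mismatch rejects it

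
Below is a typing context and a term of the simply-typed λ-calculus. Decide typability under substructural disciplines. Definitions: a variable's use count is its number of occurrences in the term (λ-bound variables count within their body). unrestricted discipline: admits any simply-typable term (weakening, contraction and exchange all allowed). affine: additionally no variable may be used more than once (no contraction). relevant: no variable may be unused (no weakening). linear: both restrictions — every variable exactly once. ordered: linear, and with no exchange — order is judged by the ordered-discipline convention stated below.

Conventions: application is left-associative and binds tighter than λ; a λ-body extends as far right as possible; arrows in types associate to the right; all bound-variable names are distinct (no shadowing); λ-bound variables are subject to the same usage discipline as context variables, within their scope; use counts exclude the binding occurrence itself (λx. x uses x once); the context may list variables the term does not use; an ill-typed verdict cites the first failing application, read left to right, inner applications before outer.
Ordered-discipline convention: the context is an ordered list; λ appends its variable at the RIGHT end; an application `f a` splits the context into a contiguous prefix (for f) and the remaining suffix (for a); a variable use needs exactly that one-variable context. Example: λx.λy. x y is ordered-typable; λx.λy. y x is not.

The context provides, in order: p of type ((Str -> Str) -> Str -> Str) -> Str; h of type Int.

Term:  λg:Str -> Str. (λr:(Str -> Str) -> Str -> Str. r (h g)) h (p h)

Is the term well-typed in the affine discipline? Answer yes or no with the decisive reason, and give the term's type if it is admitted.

no — not simply typable
variable uses: p ×1, h ×3, g (λ-bound) ×1, r (λ-bound) ×1
uses in reading order: r, h, g, h, p, h
typing: ill-typed: applying a non-function (Int)
all disciplines: ordered ✗ · linear ✗ · affine ✗ · relevant ✗ · unrestricted ✗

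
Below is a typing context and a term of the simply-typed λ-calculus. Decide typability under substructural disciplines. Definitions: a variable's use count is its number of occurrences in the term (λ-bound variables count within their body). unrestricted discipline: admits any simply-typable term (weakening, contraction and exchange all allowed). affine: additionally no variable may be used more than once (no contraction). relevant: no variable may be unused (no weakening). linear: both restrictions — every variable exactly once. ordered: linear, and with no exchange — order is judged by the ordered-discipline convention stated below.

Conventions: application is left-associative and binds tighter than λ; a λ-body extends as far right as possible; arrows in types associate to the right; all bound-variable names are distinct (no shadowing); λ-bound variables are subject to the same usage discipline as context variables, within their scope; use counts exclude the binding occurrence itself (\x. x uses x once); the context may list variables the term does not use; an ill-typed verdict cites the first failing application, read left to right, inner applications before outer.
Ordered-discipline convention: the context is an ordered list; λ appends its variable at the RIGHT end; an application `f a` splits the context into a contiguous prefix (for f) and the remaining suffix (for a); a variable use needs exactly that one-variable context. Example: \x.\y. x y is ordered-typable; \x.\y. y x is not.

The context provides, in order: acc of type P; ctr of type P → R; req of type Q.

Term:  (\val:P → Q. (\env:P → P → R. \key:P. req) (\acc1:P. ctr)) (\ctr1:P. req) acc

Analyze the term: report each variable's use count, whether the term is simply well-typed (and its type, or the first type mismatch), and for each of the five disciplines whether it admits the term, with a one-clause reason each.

use counts: acc=1, ctr=1, req=2, val (bound)=0, env (bound)=0, key (bound)=0, acc1 (bound)=0, ctr1 (bound)=0
uses in reading order: req, ctr, req, acc
typing: well-typed — term : Q
ordered ✗ (uses contraction: req ×2; val, env, key, acc1, ctr1 never used (weakening))
linear ✗ (uses contraction: req ×2; val, env, key, acc1, ctr1 never used (weakening))
affine ✗ (uses contraction: req ×2)
relevant ✗ (val, env, key, acc1, ctr1 never used (weakening))
unrestricted ✓ (typability at Q is all that's needed)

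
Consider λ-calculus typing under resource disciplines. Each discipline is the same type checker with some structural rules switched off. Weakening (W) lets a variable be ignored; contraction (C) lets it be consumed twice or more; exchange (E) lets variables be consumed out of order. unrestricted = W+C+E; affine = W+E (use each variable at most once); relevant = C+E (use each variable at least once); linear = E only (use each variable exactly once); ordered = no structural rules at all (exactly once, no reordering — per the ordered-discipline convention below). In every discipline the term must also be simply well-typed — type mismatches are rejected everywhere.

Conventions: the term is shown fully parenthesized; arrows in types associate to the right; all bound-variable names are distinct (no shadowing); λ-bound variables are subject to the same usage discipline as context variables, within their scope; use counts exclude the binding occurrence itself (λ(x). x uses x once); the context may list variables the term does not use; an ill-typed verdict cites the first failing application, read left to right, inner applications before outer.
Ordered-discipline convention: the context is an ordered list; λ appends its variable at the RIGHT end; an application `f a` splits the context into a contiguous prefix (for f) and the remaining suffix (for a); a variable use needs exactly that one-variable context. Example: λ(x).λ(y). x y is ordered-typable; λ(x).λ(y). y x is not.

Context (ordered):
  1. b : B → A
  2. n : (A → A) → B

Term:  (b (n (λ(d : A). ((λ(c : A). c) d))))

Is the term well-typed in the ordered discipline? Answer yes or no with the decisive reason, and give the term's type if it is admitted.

yes — b, n, d, c once each; derivable with no W/C/E; term : A
counts: b=1; n=1; d [bound]=1; c [bound]=1
uses in reading order: b, n, c, d
typing: well-typed at A
all disciplines: ordered ✓, linear ✓, affine ✓, relevant ✓, unrestricted ✓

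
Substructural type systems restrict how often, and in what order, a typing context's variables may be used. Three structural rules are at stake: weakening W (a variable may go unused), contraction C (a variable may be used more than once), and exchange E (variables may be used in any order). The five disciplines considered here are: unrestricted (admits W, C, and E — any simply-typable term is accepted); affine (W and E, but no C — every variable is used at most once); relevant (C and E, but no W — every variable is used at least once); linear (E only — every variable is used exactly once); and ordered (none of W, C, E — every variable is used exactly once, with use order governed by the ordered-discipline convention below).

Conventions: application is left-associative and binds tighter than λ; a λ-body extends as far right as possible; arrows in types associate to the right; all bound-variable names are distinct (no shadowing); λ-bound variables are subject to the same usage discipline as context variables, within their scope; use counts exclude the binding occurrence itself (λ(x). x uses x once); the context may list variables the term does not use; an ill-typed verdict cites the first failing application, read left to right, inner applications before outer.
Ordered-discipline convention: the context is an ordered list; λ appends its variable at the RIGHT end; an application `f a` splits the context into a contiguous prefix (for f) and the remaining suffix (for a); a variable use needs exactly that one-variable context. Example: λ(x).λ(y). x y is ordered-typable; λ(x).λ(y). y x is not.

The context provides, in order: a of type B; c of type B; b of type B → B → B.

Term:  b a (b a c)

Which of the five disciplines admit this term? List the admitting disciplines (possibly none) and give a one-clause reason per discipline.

admitted by: relevant, unrestricted
counts: a=2; c=1; b=2
uses in reading order: b, a, b, a, c
typing: the term checks, with type B
ordered: ✗ — needs contraction — a ×2, b ×2
linear: ✗ — needs contraction — a ×2, b ×2
affine: ✗ — needs contraction — a ×2, b ×2
relevant: ✓ — at least one use each (a, c, b)
unrestricted: ✓ — simply typable at B; W, C, E all held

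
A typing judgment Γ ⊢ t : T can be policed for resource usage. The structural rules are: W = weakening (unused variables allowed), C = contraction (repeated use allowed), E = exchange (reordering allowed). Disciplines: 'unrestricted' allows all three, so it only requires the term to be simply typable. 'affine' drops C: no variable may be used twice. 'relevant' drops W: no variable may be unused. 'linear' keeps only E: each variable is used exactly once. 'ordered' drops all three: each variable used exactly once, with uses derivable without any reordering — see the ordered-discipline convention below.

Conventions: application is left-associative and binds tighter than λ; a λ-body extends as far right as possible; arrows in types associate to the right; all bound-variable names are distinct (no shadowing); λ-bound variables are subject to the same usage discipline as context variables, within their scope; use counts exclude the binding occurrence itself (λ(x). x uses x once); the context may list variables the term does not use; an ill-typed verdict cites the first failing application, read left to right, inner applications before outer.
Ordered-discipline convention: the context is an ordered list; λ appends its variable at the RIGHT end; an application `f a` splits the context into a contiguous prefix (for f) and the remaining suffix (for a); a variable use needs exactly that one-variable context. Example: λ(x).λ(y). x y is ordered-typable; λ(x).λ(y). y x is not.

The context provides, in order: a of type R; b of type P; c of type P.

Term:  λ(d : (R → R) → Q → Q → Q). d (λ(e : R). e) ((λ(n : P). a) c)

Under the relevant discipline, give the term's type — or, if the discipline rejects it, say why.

not well-typed under relevant — a type mismatch blocks all five
variable uses: a: 1, b: 0, c: 1, d (bound): 1, e (bound): 1, n (bound): 0
left-to-right use order: d, e, a, c
typing: ill-typed: an application expects Q but receives R
all disciplines: ordered ✗, linear ✗, affine ✗, relevant ✗, unrestricted ✗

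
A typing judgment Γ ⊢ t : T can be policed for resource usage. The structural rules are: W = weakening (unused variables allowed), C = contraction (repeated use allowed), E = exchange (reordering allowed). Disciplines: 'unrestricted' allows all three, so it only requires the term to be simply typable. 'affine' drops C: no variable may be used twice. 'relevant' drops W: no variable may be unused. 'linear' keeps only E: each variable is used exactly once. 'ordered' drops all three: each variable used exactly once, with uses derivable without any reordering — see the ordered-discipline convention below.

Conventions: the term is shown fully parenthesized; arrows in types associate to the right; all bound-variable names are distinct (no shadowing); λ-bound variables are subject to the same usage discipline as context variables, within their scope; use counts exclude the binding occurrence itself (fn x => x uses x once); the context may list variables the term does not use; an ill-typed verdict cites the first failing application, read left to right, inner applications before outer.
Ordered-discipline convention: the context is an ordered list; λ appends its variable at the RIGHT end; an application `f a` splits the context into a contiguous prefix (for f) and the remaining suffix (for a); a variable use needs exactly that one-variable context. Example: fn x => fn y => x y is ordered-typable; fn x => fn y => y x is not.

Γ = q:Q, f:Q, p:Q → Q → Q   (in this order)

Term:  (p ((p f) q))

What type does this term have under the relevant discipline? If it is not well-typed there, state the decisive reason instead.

term : Q → Q
use counts: q=1; f=1; p=2
left-to-right use order: p, p, f, q
typing: the term checks, with type Q → Q
across the five disciplines: ordered ✗ | linear ✗ | affine ✗ | relevant ✓ | unrestricted ✓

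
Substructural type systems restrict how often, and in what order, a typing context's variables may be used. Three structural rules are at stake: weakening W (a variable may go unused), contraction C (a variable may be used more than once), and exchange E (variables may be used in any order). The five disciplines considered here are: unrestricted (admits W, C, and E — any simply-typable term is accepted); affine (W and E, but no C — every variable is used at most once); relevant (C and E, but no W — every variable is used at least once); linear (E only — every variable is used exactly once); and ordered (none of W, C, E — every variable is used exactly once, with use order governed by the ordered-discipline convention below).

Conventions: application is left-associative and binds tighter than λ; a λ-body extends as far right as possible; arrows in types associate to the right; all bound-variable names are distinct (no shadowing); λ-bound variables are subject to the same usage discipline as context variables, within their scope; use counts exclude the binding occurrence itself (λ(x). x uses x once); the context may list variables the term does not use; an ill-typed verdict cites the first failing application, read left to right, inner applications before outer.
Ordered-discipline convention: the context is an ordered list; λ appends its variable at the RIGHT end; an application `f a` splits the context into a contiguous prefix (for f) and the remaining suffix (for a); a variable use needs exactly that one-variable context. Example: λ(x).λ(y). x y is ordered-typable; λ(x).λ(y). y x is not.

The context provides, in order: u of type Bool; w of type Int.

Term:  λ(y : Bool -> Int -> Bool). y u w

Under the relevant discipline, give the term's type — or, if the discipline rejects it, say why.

term : (Bool -> Int -> Bool) -> Bool
counts: u ×1, w ×1, y [bound] ×1
left-to-right use order: y, u, w
typing: well-typed — term : (Bool -> Int -> Bool) -> Bool
per-discipline verdicts: ordered ✗; linear ✓; affine ✓; relevant ✓; unrestricted ✓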